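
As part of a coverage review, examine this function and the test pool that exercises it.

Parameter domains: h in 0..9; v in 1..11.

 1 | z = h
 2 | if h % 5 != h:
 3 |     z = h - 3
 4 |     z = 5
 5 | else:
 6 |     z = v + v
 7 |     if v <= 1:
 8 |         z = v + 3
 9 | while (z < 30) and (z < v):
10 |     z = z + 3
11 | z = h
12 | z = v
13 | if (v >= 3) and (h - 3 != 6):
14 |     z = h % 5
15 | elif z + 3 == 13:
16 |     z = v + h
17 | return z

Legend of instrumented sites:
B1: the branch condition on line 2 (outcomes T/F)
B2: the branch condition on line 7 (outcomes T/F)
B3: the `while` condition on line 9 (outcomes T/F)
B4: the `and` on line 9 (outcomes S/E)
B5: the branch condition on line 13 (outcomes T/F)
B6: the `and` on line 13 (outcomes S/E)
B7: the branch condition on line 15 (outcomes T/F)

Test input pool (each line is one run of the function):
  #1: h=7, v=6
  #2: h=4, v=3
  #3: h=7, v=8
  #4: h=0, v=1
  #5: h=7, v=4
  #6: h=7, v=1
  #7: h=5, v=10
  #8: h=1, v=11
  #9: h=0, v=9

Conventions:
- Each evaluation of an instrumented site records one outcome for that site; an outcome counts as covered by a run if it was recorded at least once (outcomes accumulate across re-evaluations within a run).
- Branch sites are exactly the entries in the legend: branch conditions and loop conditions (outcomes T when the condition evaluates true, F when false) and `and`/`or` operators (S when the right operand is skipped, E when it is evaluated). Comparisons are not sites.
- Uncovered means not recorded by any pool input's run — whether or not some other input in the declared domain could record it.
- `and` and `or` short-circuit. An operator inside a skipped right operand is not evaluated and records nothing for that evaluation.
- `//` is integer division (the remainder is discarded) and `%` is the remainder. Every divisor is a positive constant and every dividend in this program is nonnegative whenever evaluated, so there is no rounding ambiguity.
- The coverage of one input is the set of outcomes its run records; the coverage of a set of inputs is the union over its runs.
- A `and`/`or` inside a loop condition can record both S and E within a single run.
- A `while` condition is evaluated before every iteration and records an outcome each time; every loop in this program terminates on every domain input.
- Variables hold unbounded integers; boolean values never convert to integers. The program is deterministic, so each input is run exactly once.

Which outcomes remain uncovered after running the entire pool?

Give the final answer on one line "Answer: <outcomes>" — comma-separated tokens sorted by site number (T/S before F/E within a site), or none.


run #1 (h=7, v=6) runs B1->T, B4->E, B3->T, B4->E, B3->F, B6->E, B5->T; records B1=T, B3=T, B3=F, B4=E, B5=T, B6=E
run #2 (h=4, v=3) runs B1->F, B2->F, B4->E, B3->F, B6->E, B5->T; records B1=F, B2=F, B3=F, B4=E, B5=T, B6=E
run #3 (h=7, v=8) runs B1->T, B4->E, B3->T, B4->E, B3->F, B6->E, B5->T; records B1=T, B3=T, B3=F, B4=E, B5=T, B6=E
run #4 (h=0, v=1) runs B1->F, B2->T, B4->E, B3->F, B6->S, B5->F, B7->F; records B1=F, B2=T, B3=F, B4=E, B5=F, B6=S, B7=F
run #5 (h=7, v=4) runs B1->T, B4->E, B3->F, B6->E, B5->T; records B1=T, B3=F, B4=E, B5=T, B6=E
run #6 (h=7, v=1) runs B1->T, B4->E, B3->F, B6->S, B5->F, B7->F; records B1=T, B3=F, B4=E, B5=F, B6=S, B7=F
run #7 (h=5, v=10) runs B1->T, B4->E, B3->T, B4->E, B3->T, B4->E, B3->F, B6->E, B5->T; records B1=T, B3=T, B3=F, B4=E, B5=T, B6=E
run #8 (h=1, v=11) runs B1->F, B2->F, B4->E, B3->F, B6->E, B5->T; records B1=F, B2=F, B3=F, B4=E, B5=T, B6=E
run #9 (h=0, v=9) runs B1->F, B2->F, B4->E, B3->F, B6->E, B5->T; records B1=F, B2=F, B3=F, B4=E, B5=T, B6=E
union over the pool: B1=T, B1=F, B2=T, B2=F, B3=T, B3=F, B4=E, B5=T, B5=F, B6=S, B6=E, B7=F
uncovered (2 of 14): B4=S, B7=T
Answer: B4=S, B7=T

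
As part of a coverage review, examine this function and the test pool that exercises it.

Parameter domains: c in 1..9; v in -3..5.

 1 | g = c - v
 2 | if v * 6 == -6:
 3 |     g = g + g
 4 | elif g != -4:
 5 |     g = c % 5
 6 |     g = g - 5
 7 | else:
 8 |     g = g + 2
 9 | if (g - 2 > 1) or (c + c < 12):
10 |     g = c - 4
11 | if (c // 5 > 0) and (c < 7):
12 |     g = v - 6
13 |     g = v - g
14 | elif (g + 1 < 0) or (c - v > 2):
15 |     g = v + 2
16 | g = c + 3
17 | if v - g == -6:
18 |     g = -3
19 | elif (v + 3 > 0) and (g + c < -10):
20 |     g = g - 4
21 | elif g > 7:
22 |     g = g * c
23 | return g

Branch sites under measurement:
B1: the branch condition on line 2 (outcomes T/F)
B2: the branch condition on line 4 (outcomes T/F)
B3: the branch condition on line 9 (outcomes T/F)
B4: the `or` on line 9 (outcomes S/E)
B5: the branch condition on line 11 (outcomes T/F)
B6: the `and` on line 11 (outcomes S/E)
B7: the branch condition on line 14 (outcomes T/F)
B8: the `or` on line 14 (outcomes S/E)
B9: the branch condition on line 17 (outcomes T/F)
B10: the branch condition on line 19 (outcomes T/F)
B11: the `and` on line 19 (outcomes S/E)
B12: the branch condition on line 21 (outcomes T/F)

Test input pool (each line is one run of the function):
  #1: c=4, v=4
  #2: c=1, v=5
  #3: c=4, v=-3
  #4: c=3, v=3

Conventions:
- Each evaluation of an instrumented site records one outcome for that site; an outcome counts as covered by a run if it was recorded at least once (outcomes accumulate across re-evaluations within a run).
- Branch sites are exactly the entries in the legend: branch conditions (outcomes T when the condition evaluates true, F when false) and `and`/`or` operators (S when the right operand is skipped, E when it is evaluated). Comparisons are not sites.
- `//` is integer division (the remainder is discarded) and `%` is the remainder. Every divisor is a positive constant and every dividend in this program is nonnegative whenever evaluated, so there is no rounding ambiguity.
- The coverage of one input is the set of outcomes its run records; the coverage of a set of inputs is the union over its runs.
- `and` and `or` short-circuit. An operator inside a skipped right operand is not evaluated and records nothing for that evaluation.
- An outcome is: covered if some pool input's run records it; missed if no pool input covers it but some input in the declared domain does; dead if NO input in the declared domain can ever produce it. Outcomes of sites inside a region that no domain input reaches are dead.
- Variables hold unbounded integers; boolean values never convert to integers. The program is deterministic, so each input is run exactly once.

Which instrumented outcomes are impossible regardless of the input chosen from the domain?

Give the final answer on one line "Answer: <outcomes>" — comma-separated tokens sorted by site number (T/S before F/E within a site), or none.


checking every outcome against all 81 domain inputs:
  B10=T: unreachable across the whole domain -> dead
  reachable outcomes have witnesses, e.g. B1=T (e.g. c=1, v=-1), B1=F (e.g. c=1, v=-3), B2=T (e.g. c=1, v=-3), B2=F (e.g. c=1, v=5)
Answer: B10=T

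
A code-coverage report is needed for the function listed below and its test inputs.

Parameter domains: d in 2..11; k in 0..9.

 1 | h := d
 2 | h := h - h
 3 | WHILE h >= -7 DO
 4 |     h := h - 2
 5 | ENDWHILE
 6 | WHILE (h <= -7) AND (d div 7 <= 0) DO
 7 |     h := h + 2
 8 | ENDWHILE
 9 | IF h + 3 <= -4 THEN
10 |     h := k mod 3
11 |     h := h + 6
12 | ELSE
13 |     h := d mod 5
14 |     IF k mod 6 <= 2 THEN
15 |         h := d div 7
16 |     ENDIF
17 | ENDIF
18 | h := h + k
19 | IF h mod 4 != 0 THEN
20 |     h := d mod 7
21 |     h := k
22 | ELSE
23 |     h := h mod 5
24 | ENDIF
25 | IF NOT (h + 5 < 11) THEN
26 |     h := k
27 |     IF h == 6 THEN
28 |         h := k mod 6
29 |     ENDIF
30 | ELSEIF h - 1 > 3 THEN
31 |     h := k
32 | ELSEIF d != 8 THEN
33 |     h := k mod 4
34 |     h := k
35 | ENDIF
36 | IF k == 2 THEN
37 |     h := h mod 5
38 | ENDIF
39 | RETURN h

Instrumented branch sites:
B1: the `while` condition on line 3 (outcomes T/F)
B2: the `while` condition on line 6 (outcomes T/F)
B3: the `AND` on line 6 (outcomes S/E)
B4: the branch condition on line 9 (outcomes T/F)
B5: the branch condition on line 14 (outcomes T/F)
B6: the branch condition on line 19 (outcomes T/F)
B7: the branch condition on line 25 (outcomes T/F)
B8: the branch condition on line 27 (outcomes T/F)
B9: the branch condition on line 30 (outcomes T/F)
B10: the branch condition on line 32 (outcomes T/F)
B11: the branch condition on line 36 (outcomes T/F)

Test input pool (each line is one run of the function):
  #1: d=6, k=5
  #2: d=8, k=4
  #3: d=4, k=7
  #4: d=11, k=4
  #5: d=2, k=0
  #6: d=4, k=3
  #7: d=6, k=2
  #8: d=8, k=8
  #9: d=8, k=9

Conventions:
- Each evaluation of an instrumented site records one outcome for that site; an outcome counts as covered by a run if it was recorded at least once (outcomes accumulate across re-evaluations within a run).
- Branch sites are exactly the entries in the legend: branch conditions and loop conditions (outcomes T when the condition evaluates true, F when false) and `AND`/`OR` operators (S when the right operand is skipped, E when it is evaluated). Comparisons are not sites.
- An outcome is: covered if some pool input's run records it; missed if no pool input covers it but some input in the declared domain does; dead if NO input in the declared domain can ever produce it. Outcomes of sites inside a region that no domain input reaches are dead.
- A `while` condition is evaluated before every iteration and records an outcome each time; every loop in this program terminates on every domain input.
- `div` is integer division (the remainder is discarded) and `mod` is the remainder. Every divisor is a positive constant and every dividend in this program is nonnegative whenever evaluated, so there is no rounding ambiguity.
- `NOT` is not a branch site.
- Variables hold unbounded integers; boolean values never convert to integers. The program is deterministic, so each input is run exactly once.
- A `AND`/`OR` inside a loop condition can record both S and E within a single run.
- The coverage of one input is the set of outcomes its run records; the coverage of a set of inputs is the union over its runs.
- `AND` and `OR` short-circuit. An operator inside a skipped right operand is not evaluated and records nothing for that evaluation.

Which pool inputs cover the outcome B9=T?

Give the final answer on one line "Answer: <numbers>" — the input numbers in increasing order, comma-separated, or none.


input #1 (d=6, k=5): produces B9=T
input #2 (d=8, k=4): does not produce B9=T
input #3 (d=4, k=7): does not produce B9=T
input #4 (d=11, k=4): does not produce B9=T
input #5 (d=2, k=0): does not produce B9=T
input #6 (d=4, k=3): does not produce B9=T
input #7 (d=6, k=2): does not produce B9=T
input #8 (d=8, k=8): does not produce B9=T
input #9 (d=8, k=9): does not produce B9=T
Answer: 1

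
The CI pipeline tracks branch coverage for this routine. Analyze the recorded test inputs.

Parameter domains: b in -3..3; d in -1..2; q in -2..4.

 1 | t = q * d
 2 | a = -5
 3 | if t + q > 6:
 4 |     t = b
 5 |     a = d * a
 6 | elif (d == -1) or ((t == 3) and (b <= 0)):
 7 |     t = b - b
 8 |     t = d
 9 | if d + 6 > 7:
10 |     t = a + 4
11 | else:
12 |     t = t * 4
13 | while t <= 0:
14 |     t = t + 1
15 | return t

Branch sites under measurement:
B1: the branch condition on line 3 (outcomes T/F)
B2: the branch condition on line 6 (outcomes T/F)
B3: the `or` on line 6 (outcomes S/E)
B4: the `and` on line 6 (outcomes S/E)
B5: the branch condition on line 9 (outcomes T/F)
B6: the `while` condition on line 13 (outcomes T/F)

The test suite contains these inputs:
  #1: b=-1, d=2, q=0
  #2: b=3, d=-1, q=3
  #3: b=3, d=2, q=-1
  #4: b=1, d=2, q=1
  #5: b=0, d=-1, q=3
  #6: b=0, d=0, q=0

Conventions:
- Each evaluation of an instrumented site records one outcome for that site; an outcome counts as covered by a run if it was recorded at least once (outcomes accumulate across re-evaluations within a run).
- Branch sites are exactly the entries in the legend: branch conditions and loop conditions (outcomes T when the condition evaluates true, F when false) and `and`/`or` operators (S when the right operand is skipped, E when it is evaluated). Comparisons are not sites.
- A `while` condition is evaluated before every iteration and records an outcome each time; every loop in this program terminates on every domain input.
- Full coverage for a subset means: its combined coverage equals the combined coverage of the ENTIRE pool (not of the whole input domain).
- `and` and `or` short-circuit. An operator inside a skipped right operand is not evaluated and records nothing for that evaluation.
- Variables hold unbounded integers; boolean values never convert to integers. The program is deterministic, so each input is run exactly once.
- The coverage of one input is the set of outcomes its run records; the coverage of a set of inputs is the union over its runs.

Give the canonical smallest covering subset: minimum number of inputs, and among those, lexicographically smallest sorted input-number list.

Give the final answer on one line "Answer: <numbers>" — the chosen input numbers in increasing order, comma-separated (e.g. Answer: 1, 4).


input #1, b=-1, d=2, q=0: events B1->F, B3->E, B4->S, B2->F, B5->T, B6->T, B6->T, B6->F; outcomes B1=F, B2=F, B3=E, B4=S, B5=T, B6=T, B6=F
input #2, b=3, d=-1, q=3: events B1->F, B3->S, B2->T, B5->F, B6->T, B6->T, B6->T, B6->T, B6->T, B6->F; outcomes B1=F, B2=T, B3=S, B5=F, B6=T, B6=F
input #3, b=3, d=2, q=-1: events B1->F, B3->E, B4->S, B2->F, B5->T, B6->T, B6->T, B6->F; outcomes B1=F, B2=F, B3=E, B4=S, B5=T, B6=T, B6=F
input #4, b=1, d=2, q=1: events B1->F, B3->E, B4->S, B2->F, B5->T, B6->T, B6->T, B6->F; outcomes B1=F, B2=F, B3=E, B4=S, B5=T, B6=T, B6=F
input #5, b=0, d=-1, q=3: events B1->F, B3->S, B2->T, B5->F, B6->T, B6->T, B6->T, B6->T, B6->T, B6->F; outcomes B1=F, B2=T, B3=S, B5=F, B6=T, B6=F
input #6, b=0, d=0, q=0: events B1->F, B3->E, B4->S, B2->F, B5->F, B6->T, B6->F; outcomes B1=F, B2=F, B3=E, B4=S, B5=F, B6=T, B6=F
together the pool reaches 10 outcomes: B1=F, B2=T, B2=F, B3=S, B3=E, B4=S, B5=T, B5=F, B6=T, B6=F
no size-1 subset reaches all 10 outcomes (best union: 7/10)
the canonical winner is {1, 2}: size 2, full 10-outcome coverage, earliest index list among size-2 covers
Answer: 1, 2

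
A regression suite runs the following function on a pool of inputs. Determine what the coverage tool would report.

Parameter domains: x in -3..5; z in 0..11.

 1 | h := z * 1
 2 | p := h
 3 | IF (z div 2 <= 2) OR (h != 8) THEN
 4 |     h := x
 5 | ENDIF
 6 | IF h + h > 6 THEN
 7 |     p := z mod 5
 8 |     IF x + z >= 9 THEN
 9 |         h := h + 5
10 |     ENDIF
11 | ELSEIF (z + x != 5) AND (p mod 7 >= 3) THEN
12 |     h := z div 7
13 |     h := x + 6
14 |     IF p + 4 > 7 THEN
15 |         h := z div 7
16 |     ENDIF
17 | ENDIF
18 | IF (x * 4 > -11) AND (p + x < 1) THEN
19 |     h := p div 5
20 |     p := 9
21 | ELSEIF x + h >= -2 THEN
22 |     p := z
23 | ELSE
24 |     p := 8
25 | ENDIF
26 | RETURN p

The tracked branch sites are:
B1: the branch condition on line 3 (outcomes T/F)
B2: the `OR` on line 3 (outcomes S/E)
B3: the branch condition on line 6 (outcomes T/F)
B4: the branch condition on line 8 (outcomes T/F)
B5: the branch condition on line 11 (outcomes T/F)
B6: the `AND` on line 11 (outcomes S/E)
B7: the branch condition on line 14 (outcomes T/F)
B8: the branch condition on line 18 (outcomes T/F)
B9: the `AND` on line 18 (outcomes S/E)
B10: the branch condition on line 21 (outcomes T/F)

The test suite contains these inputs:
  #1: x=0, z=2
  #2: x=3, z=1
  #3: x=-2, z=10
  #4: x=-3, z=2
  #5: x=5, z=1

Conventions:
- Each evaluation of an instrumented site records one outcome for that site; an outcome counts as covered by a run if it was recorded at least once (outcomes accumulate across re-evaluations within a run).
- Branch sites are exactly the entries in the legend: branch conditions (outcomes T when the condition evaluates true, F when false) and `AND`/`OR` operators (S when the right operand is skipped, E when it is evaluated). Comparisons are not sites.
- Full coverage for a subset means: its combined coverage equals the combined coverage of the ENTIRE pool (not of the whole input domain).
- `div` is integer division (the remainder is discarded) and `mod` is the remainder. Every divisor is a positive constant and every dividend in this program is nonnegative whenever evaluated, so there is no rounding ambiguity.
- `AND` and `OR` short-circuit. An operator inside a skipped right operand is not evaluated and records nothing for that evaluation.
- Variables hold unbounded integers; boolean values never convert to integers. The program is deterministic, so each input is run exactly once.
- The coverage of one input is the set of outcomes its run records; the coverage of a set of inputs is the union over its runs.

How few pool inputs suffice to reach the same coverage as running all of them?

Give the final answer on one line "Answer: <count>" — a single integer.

run #1 (x=0, z=2) runs B2->S, B1->T, B3->F, B6->E, B5->F, B9->E, B8->F, B10->T; records B1=T, B2=S, B3=F, B5=F, B6=E, B8=F, B9=E, B10=T
run #2 (x=3, z=1) runs B2->S, B1->T, B3->F, B6->E, B5->F, B9->E, B8->F, B10->T; records B1=T, B2=S, B3=F, B5=F, B6=E, B8=F, B9=E, B10=T
run #3 (x=-2, z=10) runs B2->E, B1->T, B3->F, B6->E, B5->T, B7->T, B9->E, B8->F, B10->T; records B1=T, B2=E, B3=F, B5=T, B6=E, B7=T, B8=F, B9=E, B10=T
run #4 (x=-3, z=2) runs B2->S, B1->T, B3->F, B6->E, B5->F, B9->S, B8->F, B10->F; records B1=T, B2=S, B3=F, B5=F, B6=E, B8=F, B9=S, B10=F
run #5 (x=5, z=1) runs B2->S, B1->T, B3->T, B4->F, B9->E, B8->F, B10->T; records B1=T, B2=S, B3=T, B4=F, B8=F, B9=E, B10=T
together the pool reaches 15 outcomes: B1=T, B2=S, B2=E, B3=T, B3=F, B4=F, B5=T, B5=F, B6=E, B7=T, B8=F, B9=S, B9=E, B10=T, B10=F
no size-1 subset reaches all 15 outcomes (best union: 9/15)
no size-2 subset reaches all 15 outcomes (best union: 13/15)
size 3: inputs {3, 4, 5} cover all 15 outcomes, and no lexicographically smaller subset of this size does

Answer: 3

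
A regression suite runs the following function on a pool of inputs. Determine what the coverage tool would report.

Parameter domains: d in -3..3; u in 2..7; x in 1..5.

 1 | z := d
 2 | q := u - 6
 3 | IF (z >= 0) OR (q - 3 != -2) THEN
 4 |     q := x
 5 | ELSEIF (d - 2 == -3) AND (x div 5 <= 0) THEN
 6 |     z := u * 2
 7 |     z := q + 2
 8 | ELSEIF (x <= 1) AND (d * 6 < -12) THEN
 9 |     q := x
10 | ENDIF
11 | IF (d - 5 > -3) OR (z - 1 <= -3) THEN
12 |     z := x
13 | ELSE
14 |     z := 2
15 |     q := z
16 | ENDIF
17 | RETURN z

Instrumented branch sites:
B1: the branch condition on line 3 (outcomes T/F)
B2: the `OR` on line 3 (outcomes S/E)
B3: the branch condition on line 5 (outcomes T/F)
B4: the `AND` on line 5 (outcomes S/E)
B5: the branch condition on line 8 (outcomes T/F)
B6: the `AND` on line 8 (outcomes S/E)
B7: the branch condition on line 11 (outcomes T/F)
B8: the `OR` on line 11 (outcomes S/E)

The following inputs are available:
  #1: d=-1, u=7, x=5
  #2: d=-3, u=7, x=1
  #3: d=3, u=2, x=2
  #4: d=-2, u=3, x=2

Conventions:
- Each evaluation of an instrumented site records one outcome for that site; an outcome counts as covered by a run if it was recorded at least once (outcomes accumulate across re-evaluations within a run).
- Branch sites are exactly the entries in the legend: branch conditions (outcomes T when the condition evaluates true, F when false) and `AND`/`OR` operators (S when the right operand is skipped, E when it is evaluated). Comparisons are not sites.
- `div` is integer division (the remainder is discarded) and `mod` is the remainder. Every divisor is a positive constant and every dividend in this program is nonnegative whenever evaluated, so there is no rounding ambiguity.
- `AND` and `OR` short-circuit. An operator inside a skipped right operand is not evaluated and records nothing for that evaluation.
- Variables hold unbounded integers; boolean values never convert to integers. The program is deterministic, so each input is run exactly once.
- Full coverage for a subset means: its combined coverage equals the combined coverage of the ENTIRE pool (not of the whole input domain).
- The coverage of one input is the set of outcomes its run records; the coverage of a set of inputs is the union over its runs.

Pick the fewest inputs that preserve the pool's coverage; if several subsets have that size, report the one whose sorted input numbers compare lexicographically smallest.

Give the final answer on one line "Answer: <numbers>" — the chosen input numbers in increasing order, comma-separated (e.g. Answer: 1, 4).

input #1, d=-1, u=7, x=5: events B2->E, B1->F, B4->E, B3->F, B6->S, B5->F, B8->E, B7->F; outcomes B1=F, B2=E, B3=F, B4=E, B5=F, B6=S, B7=F, B8=E
input #2, d=-3, u=7, x=1: events B2->E, B1->F, B4->S, B3->F, B6->E, B5->T, B8->E, B7->T; outcomes B1=F, B2=E, B3=F, B4=S, B5=T, B6=E, B7=T, B8=E
input #3, d=3, u=2, x=2: events B2->S, B1->T, B8->S, B7->T; outcomes B1=T, B2=S, B7=T, B8=S
input #4, d=-2, u=3, x=2: events B2->E, B1->T, B8->E, B7->T; outcomes B1=T, B2=E, B7=T, B8=E
pool-wide coverage (15 outcomes): B1=T, B1=F, B2=S, B2=E, B3=F, B4=S, B4=E, B5=T, B5=F, B6=S, B6=E, B7=T, B7=F, B8=S, B8=E
checked all size-1 subsets: none covers 15 outcomes (max 8/15)
checked all size-2 subsets: none covers 15 outcomes (max 12/15)
size 3: inputs {1, 2, 3} cover all 15 outcomes, and no lexicographically smaller subset of this size does

Answer: 1, 2, 3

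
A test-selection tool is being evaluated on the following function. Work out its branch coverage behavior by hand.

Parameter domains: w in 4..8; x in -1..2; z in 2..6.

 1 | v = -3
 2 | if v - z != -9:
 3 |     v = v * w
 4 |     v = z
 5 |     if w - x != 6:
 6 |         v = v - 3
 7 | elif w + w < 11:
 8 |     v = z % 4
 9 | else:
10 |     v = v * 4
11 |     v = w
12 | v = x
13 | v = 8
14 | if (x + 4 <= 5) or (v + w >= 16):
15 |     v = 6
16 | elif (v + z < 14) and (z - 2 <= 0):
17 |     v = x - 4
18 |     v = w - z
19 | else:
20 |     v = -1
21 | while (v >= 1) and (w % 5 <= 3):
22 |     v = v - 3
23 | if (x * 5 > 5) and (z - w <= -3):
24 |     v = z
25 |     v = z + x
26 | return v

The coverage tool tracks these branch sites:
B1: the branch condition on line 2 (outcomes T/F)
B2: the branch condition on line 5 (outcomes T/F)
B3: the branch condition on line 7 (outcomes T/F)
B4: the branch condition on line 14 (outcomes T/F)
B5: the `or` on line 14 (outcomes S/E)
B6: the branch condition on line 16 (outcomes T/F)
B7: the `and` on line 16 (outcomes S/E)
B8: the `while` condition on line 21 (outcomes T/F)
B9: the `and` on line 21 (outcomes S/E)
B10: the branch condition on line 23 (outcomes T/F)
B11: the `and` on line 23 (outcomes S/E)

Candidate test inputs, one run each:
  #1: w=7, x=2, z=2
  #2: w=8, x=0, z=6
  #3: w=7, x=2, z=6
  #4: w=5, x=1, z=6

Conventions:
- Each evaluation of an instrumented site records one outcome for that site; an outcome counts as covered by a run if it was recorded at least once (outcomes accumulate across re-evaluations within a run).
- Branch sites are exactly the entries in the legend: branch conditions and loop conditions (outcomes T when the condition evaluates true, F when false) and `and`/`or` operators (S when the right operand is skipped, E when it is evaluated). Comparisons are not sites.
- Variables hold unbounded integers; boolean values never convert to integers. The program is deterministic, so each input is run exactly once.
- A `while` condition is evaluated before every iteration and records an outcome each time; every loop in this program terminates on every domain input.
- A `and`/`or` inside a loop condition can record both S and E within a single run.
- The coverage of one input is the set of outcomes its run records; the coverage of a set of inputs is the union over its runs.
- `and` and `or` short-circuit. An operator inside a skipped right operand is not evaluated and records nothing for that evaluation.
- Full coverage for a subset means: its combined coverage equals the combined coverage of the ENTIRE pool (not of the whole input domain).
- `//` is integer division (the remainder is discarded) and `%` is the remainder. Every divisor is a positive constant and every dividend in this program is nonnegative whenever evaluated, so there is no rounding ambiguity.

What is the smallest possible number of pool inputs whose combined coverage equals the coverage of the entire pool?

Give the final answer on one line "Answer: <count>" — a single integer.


test 1 (w=7, x=2, z=2) hits B1=T, B2=T, B4=F, B5=E, B6=T, B7=E, B8=T, B8=F, B9=S, B9=E, B10=T, B11=E
test 2 (w=8, x=0, z=6) hits B1=F, B3=F, B4=T, B5=S, B8=T, B8=F, B9=S, B9=E, B10=F, B11=S
test 3 (w=7, x=2, z=6) hits B1=F, B3=F, B4=F, B5=E, B6=F, B7=S, B8=F, B9=S, B10=F, B11=E
test 4 (w=5, x=1, z=6) hits B1=F, B3=T, B4=T, B5=S, B8=T, B8=F, B9=S, B9=E, B10=F, B11=S
pool-wide coverage (21 outcomes): B1=T, B1=F, B2=T, B3=T, B3=F, B4=T, B4=F, B5=S, B5=E, B6=T, B6=F, B7=S, B7=E, B8=T, B8=F, B9=S, B9=E, B10=T, B10=F, B11=S, B11=E
every size-1 subset falls short of the 21 outcomes (best: 12/21)
every size-2 subset falls short of the 21 outcomes (best: 18/21)
size 3: inputs {1, 3, 4} cover all 21 outcomes, and no lexicographically smaller subset of this size does
Answer: 3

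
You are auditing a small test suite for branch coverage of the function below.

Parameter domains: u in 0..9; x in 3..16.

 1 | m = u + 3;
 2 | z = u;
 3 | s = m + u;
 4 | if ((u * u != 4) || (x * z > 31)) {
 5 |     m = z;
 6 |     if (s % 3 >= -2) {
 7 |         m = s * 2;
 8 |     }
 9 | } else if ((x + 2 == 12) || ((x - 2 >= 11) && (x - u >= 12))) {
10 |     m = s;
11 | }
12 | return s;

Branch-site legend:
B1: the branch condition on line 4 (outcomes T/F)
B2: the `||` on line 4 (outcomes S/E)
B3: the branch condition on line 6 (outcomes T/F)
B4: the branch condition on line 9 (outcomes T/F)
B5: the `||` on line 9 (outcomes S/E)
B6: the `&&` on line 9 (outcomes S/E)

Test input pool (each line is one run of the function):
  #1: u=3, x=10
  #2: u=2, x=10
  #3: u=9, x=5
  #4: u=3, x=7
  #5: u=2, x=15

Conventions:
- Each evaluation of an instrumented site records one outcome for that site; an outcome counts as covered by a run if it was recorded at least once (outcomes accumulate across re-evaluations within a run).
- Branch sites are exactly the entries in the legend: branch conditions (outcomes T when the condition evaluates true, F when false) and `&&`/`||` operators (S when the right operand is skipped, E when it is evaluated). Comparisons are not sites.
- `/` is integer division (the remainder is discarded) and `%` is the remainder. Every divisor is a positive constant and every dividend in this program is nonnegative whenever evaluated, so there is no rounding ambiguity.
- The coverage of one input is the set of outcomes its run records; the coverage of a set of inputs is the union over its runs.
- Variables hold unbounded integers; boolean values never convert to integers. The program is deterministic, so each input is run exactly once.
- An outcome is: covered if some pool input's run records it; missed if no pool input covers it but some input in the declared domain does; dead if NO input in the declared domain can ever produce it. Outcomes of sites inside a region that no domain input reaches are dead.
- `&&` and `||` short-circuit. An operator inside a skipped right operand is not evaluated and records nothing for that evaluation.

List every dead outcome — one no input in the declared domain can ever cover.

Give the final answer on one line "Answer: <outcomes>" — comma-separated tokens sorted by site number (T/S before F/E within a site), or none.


checking every outcome against all 140 domain inputs:
  B3=F: zero occurrences over every domain input -> dead
  reachable outcomes have witnesses, e.g. B1=T (e.g. u=0, x=3), B1=F (e.g. u=2, x=3), B2=S (e.g. u=0, x=3), B2=E (e.g. u=2, x=3)
Answer: B3=F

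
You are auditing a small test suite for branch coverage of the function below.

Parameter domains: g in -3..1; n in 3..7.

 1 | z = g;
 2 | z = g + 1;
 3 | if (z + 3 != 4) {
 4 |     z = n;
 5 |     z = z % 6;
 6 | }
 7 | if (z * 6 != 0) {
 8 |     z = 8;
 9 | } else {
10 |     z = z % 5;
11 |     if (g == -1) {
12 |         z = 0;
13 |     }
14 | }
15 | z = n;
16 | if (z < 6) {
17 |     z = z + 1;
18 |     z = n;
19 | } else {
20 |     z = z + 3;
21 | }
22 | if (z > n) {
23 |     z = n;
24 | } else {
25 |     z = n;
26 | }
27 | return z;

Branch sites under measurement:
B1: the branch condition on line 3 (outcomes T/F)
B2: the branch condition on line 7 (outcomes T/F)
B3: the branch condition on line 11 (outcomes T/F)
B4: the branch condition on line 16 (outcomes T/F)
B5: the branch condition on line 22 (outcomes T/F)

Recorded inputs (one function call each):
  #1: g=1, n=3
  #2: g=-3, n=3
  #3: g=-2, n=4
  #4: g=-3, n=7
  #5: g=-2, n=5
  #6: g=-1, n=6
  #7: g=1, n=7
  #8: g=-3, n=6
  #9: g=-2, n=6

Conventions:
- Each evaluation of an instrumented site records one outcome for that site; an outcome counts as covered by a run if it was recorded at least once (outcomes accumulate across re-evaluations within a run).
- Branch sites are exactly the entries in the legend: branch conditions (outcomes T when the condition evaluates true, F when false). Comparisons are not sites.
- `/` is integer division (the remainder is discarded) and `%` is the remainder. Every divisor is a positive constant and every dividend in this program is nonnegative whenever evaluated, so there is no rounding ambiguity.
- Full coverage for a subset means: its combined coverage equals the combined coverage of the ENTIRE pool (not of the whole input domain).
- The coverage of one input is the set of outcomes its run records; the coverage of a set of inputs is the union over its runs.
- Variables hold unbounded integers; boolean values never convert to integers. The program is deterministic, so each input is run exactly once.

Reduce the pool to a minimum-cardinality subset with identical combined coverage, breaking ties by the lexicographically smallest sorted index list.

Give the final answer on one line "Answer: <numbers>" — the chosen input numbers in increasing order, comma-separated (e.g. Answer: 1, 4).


test 1 (g=1, n=3) fires B1->T, B2->T, B4->T, B5->F; hits B1=T, B2=T, B4=T, B5=F
test 2 (g=-3, n=3) fires B1->T, B2->T, B4->T, B5->F; hits B1=T, B2=T, B4=T, B5=F
test 3 (g=-2, n=4) fires B1->T, B2->T, B4->T, B5->F; hits B1=T, B2=T, B4=T, B5=F
test 4 (g=-3, n=7) fires B1->T, B2->T, B4->F, B5->T; hits B1=T, B2=T, B4=F, B5=T
test 5 (g=-2, n=5) fires B1->T, B2->T, B4->T, B5->F; hits B1=T, B2=T, B4=T, B5=F
test 6 (g=-1, n=6) fires B1->T, B2->F, B3->T, B4->F, B5->T; hits B1=T, B2=F, B3=T, B4=F, B5=T
test 7 (g=1, n=7) fires B1->T, B2->T, B4->F, B5->T; hits B1=T, B2=T, B4=F, B5=T
test 8 (g=-3, n=6) fires B1->T, B2->F, B3->F, B4->F, B5->T; hits B1=T, B2=F, B3=F, B4=F, B5=T
test 9 (g=-2, n=6) fires B1->T, B2->F, B3->F, B4->F, B5->T; hits B1=T, B2=F, B3=F, B4=F, B5=T
pool-wide coverage (9 outcomes): B1=T, B2=T, B2=F, B3=T, B3=F, B4=T, B4=F, B5=T, B5=F
size 1 is not enough: best union over all size-1 subsets is 5/9
size 2 is not enough: best union over all size-2 subsets is 8/9
the canonical winner is {1, 6, 8}: size 3, full 9-outcome coverage, earliest index list among size-3 covers
Answer: 1, 6, 8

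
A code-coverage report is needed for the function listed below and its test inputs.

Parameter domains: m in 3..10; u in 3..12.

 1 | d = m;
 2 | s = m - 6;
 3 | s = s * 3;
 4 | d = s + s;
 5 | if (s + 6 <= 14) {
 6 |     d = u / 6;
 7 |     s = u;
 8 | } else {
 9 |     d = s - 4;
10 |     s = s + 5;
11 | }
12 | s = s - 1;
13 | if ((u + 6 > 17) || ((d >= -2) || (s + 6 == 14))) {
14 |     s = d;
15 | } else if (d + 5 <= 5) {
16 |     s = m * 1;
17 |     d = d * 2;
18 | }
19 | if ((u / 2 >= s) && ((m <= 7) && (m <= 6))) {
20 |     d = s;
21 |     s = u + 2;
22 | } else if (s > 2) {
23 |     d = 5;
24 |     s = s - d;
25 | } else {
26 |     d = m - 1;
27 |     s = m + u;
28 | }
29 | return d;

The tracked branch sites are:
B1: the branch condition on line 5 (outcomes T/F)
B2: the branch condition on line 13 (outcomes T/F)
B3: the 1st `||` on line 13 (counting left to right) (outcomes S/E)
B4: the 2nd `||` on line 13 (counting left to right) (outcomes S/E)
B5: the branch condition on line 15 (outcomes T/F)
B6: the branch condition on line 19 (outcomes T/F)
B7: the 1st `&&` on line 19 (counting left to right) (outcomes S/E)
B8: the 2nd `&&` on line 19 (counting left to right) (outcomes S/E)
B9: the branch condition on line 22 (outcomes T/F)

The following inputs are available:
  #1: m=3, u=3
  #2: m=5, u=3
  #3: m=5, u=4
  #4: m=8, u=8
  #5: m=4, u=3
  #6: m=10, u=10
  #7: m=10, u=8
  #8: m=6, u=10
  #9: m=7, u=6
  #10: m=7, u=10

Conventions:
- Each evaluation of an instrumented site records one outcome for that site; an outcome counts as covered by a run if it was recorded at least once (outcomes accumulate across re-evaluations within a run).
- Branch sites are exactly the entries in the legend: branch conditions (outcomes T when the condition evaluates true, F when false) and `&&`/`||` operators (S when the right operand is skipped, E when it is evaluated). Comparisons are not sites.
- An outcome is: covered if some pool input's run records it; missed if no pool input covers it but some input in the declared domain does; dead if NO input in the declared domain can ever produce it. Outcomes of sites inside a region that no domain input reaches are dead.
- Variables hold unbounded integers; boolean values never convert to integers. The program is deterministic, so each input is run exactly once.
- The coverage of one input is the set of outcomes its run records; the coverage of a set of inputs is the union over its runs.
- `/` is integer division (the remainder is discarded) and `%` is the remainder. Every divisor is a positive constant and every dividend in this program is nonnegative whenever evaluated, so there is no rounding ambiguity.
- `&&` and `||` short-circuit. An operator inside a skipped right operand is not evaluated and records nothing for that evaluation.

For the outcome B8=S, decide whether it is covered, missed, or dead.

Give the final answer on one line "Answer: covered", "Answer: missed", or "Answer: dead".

B8=S is recorded by pool input(s) 4 -> covered

Answer: covered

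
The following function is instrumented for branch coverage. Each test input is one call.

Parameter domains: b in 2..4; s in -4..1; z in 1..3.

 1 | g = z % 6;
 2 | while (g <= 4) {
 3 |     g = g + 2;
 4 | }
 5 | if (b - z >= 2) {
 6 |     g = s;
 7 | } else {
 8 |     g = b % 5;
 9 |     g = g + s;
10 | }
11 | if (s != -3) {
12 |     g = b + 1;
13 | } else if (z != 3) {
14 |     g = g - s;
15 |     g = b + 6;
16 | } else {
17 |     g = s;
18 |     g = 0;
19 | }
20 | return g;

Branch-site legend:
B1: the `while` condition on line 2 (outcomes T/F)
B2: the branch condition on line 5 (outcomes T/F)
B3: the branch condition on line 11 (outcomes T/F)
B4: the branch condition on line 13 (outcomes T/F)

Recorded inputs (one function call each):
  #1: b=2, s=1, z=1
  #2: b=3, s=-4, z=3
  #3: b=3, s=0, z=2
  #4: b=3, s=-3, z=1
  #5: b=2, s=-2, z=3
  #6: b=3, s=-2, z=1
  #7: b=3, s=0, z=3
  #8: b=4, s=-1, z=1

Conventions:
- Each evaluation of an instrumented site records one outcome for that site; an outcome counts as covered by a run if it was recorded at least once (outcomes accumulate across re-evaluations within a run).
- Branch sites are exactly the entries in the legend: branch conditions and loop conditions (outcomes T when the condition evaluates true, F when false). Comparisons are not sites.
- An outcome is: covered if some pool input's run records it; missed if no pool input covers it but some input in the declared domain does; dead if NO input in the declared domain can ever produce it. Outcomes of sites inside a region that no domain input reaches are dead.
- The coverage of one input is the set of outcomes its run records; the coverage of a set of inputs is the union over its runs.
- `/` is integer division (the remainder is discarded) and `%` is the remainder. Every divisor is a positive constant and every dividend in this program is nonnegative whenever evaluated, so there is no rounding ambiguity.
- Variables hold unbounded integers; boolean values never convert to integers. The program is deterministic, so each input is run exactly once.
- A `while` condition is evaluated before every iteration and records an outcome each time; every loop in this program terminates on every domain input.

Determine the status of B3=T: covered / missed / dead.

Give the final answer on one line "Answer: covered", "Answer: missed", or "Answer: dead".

B3=T is recorded by pool input(s) 1, 2, 3, 5, 6, 7, 8 -> covered

Answer: covered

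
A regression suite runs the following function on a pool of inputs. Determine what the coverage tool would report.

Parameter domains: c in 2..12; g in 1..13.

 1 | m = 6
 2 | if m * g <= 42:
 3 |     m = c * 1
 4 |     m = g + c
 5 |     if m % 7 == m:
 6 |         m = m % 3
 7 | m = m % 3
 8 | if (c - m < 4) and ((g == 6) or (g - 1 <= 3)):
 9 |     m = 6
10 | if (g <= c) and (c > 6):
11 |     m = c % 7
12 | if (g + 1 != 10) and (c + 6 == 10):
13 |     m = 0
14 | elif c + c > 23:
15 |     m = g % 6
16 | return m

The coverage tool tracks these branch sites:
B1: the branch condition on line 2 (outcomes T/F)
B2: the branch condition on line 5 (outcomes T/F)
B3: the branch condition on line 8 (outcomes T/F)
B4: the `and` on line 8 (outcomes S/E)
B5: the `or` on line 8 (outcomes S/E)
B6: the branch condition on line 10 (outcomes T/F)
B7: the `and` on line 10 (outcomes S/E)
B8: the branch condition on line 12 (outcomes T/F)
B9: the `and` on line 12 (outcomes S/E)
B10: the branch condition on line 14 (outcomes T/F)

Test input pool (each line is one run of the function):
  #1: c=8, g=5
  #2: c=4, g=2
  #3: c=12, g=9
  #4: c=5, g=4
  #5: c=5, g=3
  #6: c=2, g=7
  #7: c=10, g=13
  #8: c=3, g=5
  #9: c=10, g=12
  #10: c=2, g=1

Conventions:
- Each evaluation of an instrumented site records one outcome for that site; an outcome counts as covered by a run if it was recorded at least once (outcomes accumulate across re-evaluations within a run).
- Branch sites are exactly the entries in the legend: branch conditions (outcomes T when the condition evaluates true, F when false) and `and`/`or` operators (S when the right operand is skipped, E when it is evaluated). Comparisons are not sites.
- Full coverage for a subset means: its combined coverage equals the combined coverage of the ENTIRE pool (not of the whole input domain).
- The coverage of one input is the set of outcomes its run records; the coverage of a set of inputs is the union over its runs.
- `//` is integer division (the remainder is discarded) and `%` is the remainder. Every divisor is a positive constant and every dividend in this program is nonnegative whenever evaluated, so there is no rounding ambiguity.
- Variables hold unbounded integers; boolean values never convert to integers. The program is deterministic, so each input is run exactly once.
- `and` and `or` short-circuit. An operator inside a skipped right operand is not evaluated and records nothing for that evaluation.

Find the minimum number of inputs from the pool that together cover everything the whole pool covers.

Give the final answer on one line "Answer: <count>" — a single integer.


test 1 (c=8, g=5) fires B1->T, B2->F, B4->S, B3->F, B7->E, B6->T, B9->E, B8->F, B10->F; hits B1=T, B2=F, B3=F, B4=S, B6=T, B7=E, B8=F, B9=E, B10=F
test 2 (c=4, g=2) fires B1->T, B2->T, B4->S, B3->F, B7->E, B6->F, B9->E, B8->T; hits B1=T, B2=T, B3=F, B4=S, B6=F, B7=E, B8=T, B9=E
test 3 (c=12, g=9) fires B1->F, B4->S, B3->F, B7->E, B6->T, B9->S, B8->F, B10->T; hits B1=F, B3=F, B4=S, B6=T, B7=E, B8=F, B9=S, B10=T
test 4 (c=5, g=4) fires B1->T, B2->F, B4->S, B3->F, B7->E, B6->F, B9->E, B8->F, B10->F; hits B1=T, B2=F, B3=F, B4=S, B6=F, B7=E, B8=F, B9=E, B10=F
test 5 (c=5, g=3) fires B1->T, B2->F, B4->E, B5->E, B3->T, B7->E, B6->F, B9->E, B8->F, B10->F; hits B1=T, B2=F, B3=T, B4=E, B5=E, B6=F, B7=E, B8=F, B9=E, B10=F
test 6 (c=2, g=7) fires B1->T, B2->F, B4->E, B5->E, B3->F, B7->S, B6->F, B9->E, B8->F, B10->F; hits B1=T, B2=F, B3=F, B4=E, B5=E, B6=F, B7=S, B8=F, B9=E, B10=F
test 7 (c=10, g=13) fires B1->F, B4->S, B3->F, B7->S, B6->F, B9->E, B8->F, B10->F; hits B1=F, B3=F, B4=S, B6=F, B7=S, B8=F, B9=E, B10=F
test 8 (c=3, g=5) fires B1->T, B2->F, B4->E, B5->E, B3->F, B7->S, B6->F, B9->E, B8->F, B10->F; hits B1=T, B2=F, B3=F, B4=E, B5=E, B6=F, B7=S, B8=F, B9=E, B10=F
test 9 (c=10, g=12) fires B1->F, B4->S, B3->F, B7->S, B6->F, B9->E, B8->F, B10->F; hits B1=F, B3=F, B4=S, B6=F, B7=S, B8=F, B9=E, B10=F
test 10 (c=2, g=1) fires B1->T, B2->T, B4->E, B5->E, B3->T, B7->E, B6->F, B9->E, B8->F, B10->F; hits B1=T, B2=T, B3=T, B4=E, B5=E, B6=F, B7=E, B8=F, B9=E, B10=F
union over all inputs: B1=T, B1=F, B2=T, B2=F, B3=T, B3=F, B4=S, B4=E, B5=E, B6=T, B6=F, B7=S, B7=E, B8=T, B8=F, B9=S, B9=E, B10=T, B10=F (19 outcomes)
every size-1 subset falls short of the 19 outcomes (best: 10/19)
every size-2 subset falls short of the 19 outcomes (best: 16/19)
every size-3 subset falls short of the 19 outcomes (best: 18/19)
inputs {2, 3, 5, 6} (size 4) cover everything; no size-4 subset with a lexicographically smaller index list covers all 19
Answer: 4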